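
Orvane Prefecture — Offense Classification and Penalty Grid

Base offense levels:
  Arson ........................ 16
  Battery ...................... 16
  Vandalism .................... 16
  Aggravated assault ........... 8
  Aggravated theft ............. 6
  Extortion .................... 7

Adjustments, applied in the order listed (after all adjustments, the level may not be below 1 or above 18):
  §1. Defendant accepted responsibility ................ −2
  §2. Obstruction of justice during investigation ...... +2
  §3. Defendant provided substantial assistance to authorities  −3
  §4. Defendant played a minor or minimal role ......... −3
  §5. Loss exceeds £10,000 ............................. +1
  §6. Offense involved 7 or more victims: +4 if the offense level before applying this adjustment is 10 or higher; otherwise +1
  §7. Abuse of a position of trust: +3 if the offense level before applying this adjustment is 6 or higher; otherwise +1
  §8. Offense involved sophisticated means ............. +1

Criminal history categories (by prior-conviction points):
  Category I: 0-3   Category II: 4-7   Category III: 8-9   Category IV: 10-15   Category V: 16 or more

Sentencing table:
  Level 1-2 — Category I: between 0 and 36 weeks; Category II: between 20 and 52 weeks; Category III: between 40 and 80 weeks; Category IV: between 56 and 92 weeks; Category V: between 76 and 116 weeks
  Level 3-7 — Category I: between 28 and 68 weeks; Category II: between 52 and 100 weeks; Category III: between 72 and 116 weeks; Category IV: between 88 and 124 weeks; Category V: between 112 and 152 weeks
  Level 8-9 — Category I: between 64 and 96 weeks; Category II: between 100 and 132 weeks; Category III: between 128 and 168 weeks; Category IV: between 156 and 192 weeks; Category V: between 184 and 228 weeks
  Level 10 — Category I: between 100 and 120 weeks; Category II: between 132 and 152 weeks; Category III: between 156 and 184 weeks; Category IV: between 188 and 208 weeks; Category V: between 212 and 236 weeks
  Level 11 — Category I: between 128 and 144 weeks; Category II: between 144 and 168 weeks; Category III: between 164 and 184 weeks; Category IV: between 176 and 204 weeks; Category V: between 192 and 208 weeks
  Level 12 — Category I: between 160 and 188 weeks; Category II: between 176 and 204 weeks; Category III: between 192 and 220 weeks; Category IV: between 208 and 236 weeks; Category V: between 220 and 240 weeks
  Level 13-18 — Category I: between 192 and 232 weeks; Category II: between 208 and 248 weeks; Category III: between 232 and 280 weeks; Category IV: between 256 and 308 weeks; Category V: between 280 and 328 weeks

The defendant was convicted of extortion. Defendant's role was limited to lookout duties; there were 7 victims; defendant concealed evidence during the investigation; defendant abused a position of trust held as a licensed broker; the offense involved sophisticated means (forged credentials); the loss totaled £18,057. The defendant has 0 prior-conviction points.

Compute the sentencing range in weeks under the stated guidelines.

Base offense level for extortion: 7.
§1 does not apply.
§2 applies: 7 + 2 = 9.
§4 applies: 9 − 3 = 6.
§5 applies: 6 + 1 = 7.
§6 applies (level before this adjustment is 7 < 10, so +1): 7 + 1 = 8.
§7 applies (level before this adjustment is 8 ≥ 6, so +3): 8 + 3 = 11.
§8 applies: 11 + 1 = 12.
Final offense level: 12.
Criminal history: 0 prior points → Category I (0-3).
Level 12 falls in the 12 band.
Grid: Level 12 × Category I = 160-188 weeks.

160-188 weeks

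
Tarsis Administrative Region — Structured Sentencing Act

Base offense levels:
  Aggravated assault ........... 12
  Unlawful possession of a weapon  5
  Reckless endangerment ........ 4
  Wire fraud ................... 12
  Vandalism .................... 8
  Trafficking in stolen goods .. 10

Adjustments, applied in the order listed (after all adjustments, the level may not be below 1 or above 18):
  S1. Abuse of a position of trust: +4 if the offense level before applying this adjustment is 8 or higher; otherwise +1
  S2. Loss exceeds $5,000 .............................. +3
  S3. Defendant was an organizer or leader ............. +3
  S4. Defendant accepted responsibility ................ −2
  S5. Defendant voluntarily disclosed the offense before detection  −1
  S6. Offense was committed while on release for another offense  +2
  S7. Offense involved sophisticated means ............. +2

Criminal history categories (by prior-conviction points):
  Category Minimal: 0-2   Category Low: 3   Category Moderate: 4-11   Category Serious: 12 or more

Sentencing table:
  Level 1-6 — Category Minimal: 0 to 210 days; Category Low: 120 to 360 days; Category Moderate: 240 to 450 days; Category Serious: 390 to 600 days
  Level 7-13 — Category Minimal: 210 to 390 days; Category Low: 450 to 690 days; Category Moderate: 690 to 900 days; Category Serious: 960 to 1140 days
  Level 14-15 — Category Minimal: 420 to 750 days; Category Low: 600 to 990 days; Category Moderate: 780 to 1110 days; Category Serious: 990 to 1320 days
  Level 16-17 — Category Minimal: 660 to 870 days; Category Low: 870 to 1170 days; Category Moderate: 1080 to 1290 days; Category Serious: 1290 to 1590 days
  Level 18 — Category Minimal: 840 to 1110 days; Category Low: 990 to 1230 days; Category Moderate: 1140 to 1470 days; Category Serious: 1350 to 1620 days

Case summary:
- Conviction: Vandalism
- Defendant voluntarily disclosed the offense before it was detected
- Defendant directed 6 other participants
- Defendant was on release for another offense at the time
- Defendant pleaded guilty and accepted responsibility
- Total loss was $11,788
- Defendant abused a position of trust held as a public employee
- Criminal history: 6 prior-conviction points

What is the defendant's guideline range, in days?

1080-1290 days

Base offense level for vandalism: 8.
S1 applies (level before this adjustment is 8 ≥ 8, so +4): 8 + 4 = 12.
S2 applies: 12 + 3 = 15.
S3 applies: 15 + 3 = 18.
S4 applies: 18 − 2 = 16.
S5 applies: 16 − 1 = 15.
S6 applies: 15 + 2 = 17.
Final offense level: 17.
Criminal history: 6 prior points → Category Moderate (4-11).
Level 17 falls in the 16-17 band.
Grid: Level 16-17 × Category Moderate = 1080-1290 days.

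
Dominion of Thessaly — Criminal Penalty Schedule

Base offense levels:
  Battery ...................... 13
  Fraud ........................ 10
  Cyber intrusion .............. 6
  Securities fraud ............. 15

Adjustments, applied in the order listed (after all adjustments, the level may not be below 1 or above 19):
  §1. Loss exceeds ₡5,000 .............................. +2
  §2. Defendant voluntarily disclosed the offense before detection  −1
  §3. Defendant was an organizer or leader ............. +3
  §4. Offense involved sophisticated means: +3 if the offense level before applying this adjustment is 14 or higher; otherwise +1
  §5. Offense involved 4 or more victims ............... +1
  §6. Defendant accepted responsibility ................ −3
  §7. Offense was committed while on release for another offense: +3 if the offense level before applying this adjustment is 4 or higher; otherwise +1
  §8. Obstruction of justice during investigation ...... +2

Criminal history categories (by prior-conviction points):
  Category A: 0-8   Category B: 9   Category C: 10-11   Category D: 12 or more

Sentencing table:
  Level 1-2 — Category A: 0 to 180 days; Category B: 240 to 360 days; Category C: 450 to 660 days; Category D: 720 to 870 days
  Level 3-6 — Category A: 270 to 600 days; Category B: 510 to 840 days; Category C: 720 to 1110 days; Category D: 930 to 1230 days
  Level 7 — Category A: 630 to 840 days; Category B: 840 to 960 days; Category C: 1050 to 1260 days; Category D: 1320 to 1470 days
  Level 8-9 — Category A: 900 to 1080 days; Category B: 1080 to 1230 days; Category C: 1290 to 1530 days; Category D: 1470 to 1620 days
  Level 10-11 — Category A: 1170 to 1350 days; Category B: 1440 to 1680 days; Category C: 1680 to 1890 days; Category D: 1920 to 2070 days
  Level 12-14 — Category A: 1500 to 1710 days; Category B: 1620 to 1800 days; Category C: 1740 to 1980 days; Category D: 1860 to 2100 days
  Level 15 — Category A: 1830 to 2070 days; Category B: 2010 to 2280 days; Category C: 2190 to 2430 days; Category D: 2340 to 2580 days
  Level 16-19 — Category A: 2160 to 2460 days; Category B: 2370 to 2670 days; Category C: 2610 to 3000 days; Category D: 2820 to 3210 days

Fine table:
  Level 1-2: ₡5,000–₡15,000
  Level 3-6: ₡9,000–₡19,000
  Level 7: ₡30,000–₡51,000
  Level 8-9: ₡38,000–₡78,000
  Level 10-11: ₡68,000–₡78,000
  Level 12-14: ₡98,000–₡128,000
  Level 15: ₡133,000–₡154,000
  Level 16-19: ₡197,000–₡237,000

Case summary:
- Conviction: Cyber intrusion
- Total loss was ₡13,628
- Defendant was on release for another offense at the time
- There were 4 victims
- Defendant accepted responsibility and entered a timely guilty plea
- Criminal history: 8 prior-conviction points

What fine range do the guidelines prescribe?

₡38,000–₡78,000

Base offense level for cyber intrusion: 6.
§1 applies: 6 + 2 = 8.
§4 does not apply.
§5 applies: 8 + 1 = 9.
§6 applies: 9 − 3 = 6.
§7 applies (level before this adjustment is 6 ≥ 4, so +3): 6 + 3 = 9.
Final offense level: 9.
Level 9 falls in the 8-9 band.
Fine table: Level 8-9 → ₡38,000–₡78,000.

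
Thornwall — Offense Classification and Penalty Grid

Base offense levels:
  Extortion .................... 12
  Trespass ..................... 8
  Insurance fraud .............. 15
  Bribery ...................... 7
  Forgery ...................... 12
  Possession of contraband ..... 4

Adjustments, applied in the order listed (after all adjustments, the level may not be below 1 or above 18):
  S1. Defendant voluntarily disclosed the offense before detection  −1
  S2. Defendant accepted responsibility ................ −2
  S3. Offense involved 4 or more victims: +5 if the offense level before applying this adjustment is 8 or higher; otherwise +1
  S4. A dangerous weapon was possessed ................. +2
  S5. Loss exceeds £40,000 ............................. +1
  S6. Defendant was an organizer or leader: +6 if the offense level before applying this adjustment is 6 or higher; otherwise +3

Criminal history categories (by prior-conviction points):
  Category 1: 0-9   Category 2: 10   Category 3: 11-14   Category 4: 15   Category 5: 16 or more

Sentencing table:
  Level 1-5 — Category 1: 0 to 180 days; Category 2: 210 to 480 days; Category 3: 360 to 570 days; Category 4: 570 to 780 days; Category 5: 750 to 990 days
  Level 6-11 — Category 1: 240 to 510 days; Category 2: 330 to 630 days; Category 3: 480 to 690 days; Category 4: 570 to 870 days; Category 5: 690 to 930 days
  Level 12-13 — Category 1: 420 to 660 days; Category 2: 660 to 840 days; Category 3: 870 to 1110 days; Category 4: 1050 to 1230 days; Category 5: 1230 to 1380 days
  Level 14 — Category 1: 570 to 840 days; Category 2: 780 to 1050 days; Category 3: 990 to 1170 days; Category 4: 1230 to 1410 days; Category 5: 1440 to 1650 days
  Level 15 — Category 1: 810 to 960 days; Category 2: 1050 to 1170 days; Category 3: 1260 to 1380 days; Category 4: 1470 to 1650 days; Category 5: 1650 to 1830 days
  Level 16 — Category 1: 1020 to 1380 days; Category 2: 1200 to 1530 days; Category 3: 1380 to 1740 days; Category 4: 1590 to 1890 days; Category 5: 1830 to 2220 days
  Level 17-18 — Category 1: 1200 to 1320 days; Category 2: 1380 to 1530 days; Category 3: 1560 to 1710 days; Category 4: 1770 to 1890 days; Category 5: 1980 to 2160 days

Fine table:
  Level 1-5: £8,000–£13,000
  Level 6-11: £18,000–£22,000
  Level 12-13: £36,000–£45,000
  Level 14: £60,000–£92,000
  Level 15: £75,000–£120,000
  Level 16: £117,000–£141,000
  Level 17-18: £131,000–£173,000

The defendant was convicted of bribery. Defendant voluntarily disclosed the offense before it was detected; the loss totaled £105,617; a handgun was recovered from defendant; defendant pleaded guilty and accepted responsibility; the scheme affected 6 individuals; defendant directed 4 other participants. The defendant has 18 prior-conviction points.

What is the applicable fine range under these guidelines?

Base offense level for bribery: 7.
S1 applies: 7 − 1 = 6.
S2 applies: 6 − 2 = 4.
S3 applies (level before this adjustment is 4 < 8, so +1): 4 + 1 = 5.
S4 applies: 5 + 2 = 7.
S5 applies: 7 + 1 = 8.
S6 applies (level before this adjustment is 8 ≥ 6, so +6): 8 + 6 = 14.
Final offense level: 14.
Level 14 falls in the 14 band.
Fine table: Level 14 → £60,000–£92,000.

£60,000–£92,000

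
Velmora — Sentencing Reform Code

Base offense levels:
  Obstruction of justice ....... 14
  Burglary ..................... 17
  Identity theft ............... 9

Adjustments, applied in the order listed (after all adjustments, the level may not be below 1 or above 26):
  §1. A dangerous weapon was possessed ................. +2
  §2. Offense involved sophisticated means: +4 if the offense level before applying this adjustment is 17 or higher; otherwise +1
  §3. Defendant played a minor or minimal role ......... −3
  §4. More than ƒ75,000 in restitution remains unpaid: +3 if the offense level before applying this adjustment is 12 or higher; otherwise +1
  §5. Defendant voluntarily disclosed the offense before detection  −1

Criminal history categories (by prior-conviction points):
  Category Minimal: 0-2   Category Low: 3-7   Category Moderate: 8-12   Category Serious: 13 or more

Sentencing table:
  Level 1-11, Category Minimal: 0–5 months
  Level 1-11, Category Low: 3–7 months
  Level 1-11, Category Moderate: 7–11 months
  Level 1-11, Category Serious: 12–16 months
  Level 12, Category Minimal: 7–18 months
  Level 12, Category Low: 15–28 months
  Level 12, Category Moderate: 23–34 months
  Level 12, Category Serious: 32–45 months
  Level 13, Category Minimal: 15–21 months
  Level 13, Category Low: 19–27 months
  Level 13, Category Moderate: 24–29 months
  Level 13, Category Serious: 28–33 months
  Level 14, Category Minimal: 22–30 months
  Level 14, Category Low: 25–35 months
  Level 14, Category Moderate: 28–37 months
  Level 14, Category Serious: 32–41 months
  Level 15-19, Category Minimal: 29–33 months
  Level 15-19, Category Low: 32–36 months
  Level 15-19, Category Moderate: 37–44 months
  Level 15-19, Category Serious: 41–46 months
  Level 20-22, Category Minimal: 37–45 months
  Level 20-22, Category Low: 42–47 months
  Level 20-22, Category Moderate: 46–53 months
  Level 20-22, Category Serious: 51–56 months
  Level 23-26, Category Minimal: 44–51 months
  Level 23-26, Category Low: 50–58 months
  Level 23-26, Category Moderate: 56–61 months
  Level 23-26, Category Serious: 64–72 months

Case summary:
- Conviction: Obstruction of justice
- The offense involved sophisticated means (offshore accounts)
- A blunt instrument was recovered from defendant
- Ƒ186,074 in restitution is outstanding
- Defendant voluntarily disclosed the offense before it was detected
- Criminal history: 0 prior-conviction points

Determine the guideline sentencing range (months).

29-33 months

Base offense level for obstruction of justice: 14.
§1 applies: 14 + 2 = 16.
§2 applies (level before this adjustment is 16 < 17, so +1): 16 + 1 = 17.
§3 does not apply.
§4 applies (level before this adjustment is 17 ≥ 12, so +3): 17 + 3 = 20.
§5 applies: 20 − 1 = 19.
Final offense level: 19.
Criminal history: 0 prior points → Category Minimal (0-2).
Level 19 falls in the 15-19 band.
Grid: Level 15-19 × Category Minimal = 29-33 months.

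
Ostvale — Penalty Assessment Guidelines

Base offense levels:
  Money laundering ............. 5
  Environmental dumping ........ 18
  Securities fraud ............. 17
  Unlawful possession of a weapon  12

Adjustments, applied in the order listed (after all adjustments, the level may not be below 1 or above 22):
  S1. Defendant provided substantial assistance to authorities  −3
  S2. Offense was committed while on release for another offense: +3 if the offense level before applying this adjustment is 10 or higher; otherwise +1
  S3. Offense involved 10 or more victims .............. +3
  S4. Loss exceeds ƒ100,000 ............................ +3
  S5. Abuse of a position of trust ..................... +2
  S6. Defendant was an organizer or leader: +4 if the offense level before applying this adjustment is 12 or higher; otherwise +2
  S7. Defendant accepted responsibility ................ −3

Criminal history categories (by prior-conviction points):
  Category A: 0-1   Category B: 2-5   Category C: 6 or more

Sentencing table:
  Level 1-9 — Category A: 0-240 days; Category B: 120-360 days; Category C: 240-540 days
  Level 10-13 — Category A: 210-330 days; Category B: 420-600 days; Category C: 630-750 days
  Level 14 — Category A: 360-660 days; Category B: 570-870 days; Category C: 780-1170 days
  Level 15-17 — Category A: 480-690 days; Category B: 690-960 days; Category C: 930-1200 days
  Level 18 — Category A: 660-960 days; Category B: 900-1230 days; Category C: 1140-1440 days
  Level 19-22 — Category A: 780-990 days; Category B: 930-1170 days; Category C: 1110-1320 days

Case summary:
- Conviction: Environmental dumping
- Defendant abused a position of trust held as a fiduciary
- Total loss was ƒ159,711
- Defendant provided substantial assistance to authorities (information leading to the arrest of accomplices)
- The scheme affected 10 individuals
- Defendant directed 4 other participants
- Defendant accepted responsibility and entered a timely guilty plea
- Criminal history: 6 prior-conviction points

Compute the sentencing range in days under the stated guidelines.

Base offense level for environmental dumping: 18.
S1 applies: 18 − 3 = 15.
S3 applies: 15 + 3 = 18.
S4 applies: 18 + 3 = 21.
S5 applies: 21 + 2 = 23.
S6 applies (level before this adjustment is 23 ≥ 12, so +4): 23 + 4 = 27.
S7 applies: 27 − 3 = 24.
Level 24 exceeds the maximum of 22; capped at 22.
Final offense level: 22.
Criminal history: 6 prior points → Category C (6+).
Level 22 falls in the 19-22 band.
Grid: Level 19-22 × Category C = 1110-1320 days.

1110-1320 days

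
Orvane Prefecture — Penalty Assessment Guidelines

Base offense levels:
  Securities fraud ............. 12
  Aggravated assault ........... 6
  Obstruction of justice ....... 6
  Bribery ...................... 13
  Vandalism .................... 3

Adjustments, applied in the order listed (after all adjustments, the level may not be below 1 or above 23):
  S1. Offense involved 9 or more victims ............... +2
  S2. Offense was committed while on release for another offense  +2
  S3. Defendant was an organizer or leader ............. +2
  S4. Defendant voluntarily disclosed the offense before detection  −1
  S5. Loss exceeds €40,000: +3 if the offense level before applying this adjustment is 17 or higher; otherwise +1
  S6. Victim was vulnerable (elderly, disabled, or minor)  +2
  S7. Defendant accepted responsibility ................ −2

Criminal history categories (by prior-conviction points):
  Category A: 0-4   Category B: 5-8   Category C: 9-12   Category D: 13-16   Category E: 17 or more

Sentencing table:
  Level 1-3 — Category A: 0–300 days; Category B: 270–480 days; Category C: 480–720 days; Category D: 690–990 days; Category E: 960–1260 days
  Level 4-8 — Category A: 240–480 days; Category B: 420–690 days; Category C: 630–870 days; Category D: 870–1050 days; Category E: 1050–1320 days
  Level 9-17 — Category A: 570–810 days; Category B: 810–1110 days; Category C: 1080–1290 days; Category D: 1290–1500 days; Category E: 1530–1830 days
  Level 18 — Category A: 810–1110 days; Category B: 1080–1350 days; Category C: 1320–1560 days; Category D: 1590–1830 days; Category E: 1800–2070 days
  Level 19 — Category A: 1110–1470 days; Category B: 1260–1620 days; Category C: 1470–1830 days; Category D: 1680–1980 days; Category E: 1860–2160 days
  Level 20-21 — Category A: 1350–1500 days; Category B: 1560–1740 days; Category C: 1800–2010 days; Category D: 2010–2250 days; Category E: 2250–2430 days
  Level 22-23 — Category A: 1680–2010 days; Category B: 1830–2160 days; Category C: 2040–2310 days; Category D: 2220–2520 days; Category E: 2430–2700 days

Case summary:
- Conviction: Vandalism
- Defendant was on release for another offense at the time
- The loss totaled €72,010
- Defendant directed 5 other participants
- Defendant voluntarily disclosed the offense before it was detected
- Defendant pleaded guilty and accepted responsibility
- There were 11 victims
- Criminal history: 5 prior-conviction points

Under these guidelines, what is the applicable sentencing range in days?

420-690 days

Base offense level for vandalism: 3.
S1 applies: 3 + 2 = 5.
S2 applies: 5 + 2 = 7.
S3 applies: 7 + 2 = 9.
S4 applies: 9 − 1 = 8.
S5 applies (level before this adjustment is 8 < 17, so +1): 8 + 1 = 9.
S7 applies: 9 − 2 = 7.
Final offense level: 7.
Criminal history: 5 prior points → Category B (5-8).
Level 7 falls in the 4-8 band.
Grid: Level 4-8 × Category B = 420-690 days.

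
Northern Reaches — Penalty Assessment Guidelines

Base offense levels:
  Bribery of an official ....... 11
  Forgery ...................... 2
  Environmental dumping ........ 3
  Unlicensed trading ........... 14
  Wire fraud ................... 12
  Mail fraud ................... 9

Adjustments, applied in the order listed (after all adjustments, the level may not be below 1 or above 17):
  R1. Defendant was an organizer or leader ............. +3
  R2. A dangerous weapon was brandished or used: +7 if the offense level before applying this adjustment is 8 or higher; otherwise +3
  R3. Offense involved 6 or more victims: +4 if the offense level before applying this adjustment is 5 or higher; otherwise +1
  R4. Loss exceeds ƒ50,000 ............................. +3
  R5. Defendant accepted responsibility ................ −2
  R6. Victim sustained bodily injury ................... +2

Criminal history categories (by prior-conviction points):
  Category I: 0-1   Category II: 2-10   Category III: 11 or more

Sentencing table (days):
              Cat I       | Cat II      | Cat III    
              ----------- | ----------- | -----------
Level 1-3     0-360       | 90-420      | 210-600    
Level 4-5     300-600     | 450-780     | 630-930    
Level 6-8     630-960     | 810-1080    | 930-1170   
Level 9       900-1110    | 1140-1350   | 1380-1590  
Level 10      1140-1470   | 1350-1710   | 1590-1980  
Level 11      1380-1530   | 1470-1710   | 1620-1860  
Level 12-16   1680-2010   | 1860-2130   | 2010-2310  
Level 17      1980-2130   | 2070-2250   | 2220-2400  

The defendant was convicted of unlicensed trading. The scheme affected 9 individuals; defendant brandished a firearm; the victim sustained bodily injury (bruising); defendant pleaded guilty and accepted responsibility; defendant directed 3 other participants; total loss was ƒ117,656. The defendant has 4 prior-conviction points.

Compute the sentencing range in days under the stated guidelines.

2070-2250 days

Base offense level for unlicensed trading: 14.
R1 applies: 14 + 3 = 17.
R2 applies (level before this adjustment is 17 ≥ 8, so +7): 17 + 7 = 24.
R3 applies (level before this adjustment is 24 ≥ 5, so +4): 24 + 4 = 28.
R4 applies: 28 + 3 = 31.
R5 applies: 31 − 2 = 29.
R6 applies: 29 + 2 = 31.
Level 31 exceeds the maximum of 17; capped at 17.
Final offense level: 17.
Criminal history: 4 prior points → Category II (2-10).
Level 17 falls in the 17 band.
Grid: Level 17 × Category II = 2070-2250 days.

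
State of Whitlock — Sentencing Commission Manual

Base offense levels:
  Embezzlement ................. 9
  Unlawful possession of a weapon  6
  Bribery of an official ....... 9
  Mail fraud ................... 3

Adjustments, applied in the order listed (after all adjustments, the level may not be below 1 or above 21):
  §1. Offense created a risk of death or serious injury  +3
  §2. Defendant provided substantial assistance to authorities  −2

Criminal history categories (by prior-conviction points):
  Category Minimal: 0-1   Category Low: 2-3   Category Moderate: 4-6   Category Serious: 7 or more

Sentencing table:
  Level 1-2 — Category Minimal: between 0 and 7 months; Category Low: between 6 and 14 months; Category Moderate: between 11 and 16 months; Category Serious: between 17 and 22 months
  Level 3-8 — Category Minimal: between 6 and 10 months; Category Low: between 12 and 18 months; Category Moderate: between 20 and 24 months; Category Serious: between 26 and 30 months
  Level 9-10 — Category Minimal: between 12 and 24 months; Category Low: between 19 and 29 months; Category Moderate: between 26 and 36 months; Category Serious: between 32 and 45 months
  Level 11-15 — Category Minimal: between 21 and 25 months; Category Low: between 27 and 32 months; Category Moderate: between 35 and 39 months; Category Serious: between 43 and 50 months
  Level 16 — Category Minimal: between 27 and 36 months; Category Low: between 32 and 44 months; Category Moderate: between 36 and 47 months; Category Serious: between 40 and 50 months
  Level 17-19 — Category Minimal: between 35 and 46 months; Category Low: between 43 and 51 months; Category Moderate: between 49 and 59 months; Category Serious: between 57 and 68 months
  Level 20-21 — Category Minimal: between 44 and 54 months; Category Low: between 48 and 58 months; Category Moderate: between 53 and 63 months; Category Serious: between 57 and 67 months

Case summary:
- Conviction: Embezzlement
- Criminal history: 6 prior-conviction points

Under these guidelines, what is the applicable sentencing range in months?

26-36 months

Base offense level for embezzlement: 9.
Final offense level: 9.
Criminal history: 6 prior points → Category Moderate (4-6).
Level 9 falls in the 9-10 band.
Grid: Level 9-10 × Category Moderate = 26-36 months.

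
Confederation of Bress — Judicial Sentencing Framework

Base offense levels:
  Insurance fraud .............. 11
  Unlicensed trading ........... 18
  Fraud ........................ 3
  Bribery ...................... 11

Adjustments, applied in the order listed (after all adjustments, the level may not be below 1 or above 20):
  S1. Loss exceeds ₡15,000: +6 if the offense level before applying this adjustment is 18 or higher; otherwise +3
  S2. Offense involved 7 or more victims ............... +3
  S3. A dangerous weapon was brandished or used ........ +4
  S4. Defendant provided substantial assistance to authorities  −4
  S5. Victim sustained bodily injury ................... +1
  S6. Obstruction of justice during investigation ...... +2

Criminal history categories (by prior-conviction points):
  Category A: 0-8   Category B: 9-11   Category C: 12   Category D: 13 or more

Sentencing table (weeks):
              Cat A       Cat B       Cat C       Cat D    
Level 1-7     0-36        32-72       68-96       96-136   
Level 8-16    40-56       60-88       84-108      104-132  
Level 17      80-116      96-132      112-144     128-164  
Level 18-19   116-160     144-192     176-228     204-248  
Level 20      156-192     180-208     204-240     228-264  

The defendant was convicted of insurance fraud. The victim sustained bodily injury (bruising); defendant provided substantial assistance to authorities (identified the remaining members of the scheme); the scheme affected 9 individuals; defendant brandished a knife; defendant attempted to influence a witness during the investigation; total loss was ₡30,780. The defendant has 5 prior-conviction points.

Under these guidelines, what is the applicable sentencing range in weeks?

156-192 weeks

Base offense level for insurance fraud: 11.
S1 applies (level before this adjustment is 11 < 18, so +3): 11 + 3 = 14.
S2 applies: 14 + 3 = 17.
S3 applies: 17 + 4 = 21.
S4 applies: 21 − 4 = 17.
S5 applies: 17 + 1 = 18.
S6 applies: 18 + 2 = 20.
Final offense level: 20.
Criminal history: 5 prior points → Category A (0-8).
Level 20 falls in the 20 band.
Grid: Level 20 × Category A = 156-192 weeks.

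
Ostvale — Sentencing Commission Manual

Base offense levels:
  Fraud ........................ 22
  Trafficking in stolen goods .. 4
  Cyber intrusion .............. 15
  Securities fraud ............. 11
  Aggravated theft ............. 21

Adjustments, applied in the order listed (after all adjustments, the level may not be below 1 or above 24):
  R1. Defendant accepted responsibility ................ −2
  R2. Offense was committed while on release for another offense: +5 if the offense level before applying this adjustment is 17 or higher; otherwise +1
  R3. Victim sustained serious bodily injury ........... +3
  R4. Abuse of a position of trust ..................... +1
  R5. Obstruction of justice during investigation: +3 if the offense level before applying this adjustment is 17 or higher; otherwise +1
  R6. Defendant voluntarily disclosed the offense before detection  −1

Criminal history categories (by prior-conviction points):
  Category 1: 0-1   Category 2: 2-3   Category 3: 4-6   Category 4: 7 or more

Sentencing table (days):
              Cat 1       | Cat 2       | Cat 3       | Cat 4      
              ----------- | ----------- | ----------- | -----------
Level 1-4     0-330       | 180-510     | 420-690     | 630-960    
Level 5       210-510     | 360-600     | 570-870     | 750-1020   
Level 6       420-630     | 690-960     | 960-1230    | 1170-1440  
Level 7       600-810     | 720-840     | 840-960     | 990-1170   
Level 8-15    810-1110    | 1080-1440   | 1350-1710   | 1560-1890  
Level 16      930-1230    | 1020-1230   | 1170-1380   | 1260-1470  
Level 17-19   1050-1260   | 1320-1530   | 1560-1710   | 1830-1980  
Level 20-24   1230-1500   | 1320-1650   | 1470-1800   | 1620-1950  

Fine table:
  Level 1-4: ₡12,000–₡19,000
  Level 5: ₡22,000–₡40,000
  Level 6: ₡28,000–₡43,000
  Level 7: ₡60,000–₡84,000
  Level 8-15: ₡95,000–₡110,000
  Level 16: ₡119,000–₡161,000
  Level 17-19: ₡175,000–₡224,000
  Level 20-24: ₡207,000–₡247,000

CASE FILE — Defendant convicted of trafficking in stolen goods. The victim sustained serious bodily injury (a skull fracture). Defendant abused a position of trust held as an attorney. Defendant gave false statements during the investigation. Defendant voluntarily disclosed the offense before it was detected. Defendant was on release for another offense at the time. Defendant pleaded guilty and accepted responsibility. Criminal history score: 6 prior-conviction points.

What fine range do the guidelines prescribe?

Base offense level for trafficking in stolen goods: 4.
R1 applies: 4 − 2 = 2.
R2 applies (level before this adjustment is 2 < 17, so +1): 2 + 1 = 3.
R3 applies: 3 + 3 = 6.
R4 applies: 6 + 1 = 7.
R5 applies (level before this adjustment is 7 < 17, so +1): 7 + 1 = 8.
R6 applies: 8 − 1 = 7.
Final offense level: 7.
Level 7 falls in the 7 band.
Fine table: Level 7 → ₡60,000–₡84,000.

₡60,000–₡84,000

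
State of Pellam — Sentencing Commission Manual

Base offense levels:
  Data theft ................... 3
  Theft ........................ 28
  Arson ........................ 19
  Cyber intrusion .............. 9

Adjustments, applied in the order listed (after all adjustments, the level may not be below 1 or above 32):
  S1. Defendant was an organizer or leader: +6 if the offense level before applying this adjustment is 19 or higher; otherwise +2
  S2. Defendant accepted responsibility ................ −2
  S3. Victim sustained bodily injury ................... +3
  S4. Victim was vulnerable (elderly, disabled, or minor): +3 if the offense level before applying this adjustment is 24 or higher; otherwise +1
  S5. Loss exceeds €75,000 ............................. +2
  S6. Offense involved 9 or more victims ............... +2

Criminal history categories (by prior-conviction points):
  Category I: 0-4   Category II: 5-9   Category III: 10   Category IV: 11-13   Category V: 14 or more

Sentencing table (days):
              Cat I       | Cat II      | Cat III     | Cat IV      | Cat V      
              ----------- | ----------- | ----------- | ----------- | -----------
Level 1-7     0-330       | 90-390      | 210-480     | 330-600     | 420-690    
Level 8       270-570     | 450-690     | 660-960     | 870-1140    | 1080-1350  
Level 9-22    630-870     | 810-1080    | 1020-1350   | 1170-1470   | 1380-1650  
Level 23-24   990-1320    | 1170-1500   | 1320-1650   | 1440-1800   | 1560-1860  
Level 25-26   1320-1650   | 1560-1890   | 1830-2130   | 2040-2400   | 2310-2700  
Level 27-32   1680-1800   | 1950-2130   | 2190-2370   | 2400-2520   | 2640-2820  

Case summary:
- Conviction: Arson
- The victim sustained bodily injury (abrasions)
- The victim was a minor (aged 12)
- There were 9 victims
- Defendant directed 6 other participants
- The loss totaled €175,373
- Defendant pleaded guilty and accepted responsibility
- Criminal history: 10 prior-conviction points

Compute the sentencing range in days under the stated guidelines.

Base offense level for arson: 19.
S1 applies (level before this adjustment is 19 ≥ 19, so +6): 19 + 6 = 25.
S2 applies: 25 − 2 = 23.
S3 applies: 23 + 3 = 26.
S4 applies (level before this adjustment is 26 ≥ 24, so +3): 26 + 3 = 29.
S5 applies: 29 + 2 = 31.
S6 applies: 31 + 2 = 33.
Level 33 exceeds the maximum of 32; capped at 32.
Final offense level: 32.
Criminal history: 10 prior points → Category III (10).
Level 32 falls in the 27-32 band.
Grid: Level 27-32 × Category III = 2190-2370 days.

2190-2370 days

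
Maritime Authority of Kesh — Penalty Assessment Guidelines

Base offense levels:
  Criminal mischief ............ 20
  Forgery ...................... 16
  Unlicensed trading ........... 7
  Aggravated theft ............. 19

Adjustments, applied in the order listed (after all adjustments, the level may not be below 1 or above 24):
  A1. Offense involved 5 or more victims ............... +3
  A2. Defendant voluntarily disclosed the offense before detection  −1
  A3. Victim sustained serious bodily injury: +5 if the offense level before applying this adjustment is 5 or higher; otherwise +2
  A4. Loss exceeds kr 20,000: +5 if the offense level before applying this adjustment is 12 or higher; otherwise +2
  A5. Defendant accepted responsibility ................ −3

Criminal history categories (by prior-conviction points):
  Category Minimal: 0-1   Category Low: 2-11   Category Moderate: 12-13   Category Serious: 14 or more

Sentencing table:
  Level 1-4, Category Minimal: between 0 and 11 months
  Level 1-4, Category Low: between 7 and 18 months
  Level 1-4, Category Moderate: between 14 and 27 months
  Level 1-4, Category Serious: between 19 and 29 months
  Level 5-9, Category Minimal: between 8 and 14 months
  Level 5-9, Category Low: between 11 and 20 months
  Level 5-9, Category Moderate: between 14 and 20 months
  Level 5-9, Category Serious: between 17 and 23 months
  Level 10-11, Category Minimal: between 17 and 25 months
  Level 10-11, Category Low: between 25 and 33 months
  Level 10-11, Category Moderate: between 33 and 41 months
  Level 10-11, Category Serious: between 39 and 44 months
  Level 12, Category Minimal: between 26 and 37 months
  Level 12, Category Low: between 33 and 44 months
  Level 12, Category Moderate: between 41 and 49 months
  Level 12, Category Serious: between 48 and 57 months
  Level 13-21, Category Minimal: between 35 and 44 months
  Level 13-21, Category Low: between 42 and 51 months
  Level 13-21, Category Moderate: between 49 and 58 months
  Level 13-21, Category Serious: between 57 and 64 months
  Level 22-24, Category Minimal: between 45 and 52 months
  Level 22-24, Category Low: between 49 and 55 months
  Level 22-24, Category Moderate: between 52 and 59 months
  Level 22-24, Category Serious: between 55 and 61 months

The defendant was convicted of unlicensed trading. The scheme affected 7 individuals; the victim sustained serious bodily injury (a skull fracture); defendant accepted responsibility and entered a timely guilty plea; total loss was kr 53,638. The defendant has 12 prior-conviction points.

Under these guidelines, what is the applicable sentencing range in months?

Base offense level for unlicensed trading: 7.
A1 applies: 7 + 3 = 10.
A2 does not apply.
A3 applies (level before this adjustment is 10 ≥ 5, so +5): 10 + 5 = 15.
A4 applies (level before this adjustment is 15 ≥ 12, so +5): 15 + 5 = 20.
A5 applies: 20 − 3 = 17.
Final offense level: 17.
Criminal history: 12 prior points → Category Moderate (12-13).
Level 17 falls in the 13-21 band.
Grid: Level 13-21 × Category Moderate = 49-58 months.

49-58 months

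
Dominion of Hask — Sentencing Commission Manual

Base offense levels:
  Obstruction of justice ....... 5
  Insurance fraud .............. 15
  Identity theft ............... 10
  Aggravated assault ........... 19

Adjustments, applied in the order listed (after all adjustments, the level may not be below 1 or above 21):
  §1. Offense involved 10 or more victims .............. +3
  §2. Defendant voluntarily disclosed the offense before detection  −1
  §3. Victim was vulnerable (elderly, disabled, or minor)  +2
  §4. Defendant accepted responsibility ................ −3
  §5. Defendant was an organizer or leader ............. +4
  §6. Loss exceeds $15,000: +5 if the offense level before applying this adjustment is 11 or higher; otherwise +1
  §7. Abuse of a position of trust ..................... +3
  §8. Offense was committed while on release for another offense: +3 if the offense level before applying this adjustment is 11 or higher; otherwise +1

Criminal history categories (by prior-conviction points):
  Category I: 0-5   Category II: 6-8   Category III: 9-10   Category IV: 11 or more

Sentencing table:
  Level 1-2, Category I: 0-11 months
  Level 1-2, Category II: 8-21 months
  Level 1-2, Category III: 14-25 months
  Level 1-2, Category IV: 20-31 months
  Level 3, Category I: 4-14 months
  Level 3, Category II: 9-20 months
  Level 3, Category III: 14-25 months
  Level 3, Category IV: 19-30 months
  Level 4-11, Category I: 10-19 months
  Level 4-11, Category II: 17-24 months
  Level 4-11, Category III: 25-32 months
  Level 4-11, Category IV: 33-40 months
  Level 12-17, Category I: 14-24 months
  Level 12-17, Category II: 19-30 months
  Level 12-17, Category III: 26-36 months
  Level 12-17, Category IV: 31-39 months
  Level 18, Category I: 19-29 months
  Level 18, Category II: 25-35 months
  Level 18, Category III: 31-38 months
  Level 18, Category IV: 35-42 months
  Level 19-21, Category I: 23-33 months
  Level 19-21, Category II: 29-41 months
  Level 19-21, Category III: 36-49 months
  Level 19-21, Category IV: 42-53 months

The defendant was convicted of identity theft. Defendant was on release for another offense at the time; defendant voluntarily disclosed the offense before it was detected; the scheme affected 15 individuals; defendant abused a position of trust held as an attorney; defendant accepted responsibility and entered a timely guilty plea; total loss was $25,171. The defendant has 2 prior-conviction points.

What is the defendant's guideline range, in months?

14-24 months

Base offense level for identity theft: 10.
§1 applies: 10 + 3 = 13.
§2 applies: 13 − 1 = 12.
§4 applies: 12 − 3 = 9.
§6 applies (level before this adjustment is 9 < 11, so +1): 9 + 1 = 10.
§7 applies: 10 + 3 = 13.
§8 applies (level before this adjustment is 13 ≥ 11, so +3): 13 + 3 = 16.
Final offense level: 16.
Criminal history: 2 prior points → Category I (0-5).
Level 16 falls in the 12-17 band.
Grid: Level 12-17 × Category I = 14-24 months.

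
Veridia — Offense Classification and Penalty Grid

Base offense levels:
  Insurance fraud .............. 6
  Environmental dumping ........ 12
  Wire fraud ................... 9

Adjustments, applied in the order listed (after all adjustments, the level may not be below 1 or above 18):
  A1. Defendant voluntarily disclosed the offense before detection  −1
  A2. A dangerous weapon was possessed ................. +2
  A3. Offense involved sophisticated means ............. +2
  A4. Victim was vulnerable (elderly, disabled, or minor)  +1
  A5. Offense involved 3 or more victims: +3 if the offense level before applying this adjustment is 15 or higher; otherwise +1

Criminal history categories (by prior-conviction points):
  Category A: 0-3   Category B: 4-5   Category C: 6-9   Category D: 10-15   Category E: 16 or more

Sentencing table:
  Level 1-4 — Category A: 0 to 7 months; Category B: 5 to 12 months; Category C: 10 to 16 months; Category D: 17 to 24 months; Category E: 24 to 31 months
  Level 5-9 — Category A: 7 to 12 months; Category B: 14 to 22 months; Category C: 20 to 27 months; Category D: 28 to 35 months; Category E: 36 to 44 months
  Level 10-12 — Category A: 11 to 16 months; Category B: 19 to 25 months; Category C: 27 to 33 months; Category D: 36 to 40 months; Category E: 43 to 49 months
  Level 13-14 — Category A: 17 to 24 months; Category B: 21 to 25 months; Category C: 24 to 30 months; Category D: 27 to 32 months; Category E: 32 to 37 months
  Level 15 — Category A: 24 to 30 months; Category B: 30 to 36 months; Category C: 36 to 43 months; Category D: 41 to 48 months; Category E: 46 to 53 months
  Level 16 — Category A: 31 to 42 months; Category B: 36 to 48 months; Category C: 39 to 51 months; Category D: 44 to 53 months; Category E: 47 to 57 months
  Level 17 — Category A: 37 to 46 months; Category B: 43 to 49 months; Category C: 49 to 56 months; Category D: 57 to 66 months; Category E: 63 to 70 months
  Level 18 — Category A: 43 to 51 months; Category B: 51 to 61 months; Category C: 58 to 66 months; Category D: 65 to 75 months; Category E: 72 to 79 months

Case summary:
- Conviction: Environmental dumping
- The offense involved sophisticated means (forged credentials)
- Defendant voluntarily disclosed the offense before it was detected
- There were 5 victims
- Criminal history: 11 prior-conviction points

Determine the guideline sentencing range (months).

27-32 months

Base offense level for environmental dumping: 12.
A1 applies: 12 − 1 = 11.
A3 applies: 11 + 2 = 13.
A5 applies (level before this adjustment is 13 < 15, so +1): 13 + 1 = 14.
Final offense level: 14.
Criminal history: 11 prior points → Category D (10-15).
Level 14 falls in the 13-14 band.
Grid: Level 13-14 × Category D = 27-32 months.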